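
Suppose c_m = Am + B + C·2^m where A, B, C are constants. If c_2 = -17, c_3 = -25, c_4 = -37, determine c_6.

The three given values yield: 2A + B + 4C = -17; 3A + B + 8C = -25; 4A + B + 16C = -37.
Subtracting the first from the second: A + 4C = -8.
Subtracting the second from the third: A + 8C = -12.
Solving: C = -1, A = -4, then B = -5.
Hence c_6 = -4·6 + (-5) + (-1)·64 = -93.

-93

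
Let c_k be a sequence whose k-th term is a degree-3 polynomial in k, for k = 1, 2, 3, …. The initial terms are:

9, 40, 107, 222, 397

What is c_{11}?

1st diffs: 31, 67, 115, 175.
2nd diffs: 36, 48, 60.
3rd diffs: 12, 12 (constant).
Newton forward-difference form: c_k = 9 + 31·C(k-1,1) + 36·C(k-1,2) + 12·C(k-1,3).
At k = 11: k-1 = 10, so c_{11} = 9 + 310 + 1620 + 1440 = 3379.

3379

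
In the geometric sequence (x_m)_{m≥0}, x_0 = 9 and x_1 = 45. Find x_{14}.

54931640625

Common ratio r = 5.
x_m = 9·5^(m-0).
x_{14} = 9·5^14 = 54931640625.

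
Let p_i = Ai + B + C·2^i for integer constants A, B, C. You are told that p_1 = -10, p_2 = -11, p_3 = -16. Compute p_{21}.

The three given values yield: A + B + 2C = -10; 2A + B + 4C = -11; 3A + B + 8C = -16.
Subtracting the first from the second: A + 2C = -1.
Subtracting the second from the third: A + 4C = -5.
Solving: C = -2, A = 3, then B = -9.
So p_i = 3·i + (-9) + (-2)·2^i; at i=21 this is -4194250.

-4194250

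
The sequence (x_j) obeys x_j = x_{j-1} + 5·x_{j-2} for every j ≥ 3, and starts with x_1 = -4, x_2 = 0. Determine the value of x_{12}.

-123820

Iterate the recurrence:
x_3 = -20  x_4 = -20  x_5 = -120  x_6 = -220  x_7 = -820  x_8 = -1920  x_9 = -6020  x_{10} = -15620  x_{11} = -45720  x_{12} = -123820.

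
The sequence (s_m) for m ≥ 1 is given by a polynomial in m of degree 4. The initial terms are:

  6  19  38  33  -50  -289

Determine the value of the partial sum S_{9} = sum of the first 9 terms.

-5778

1st diffs: 13, 19, -5, -83, -239.
2nd diffs: 6, -24, -78, -156.
3rd diffs: -30, -54, -78.
4th diffs: -24, -24 (constant).
Newton forward-difference form: s_m = 6 + 13·C(m-1,1) + 6·C(m-1,2) + (-30)·C(m-1,3) + (-24)·C(m-1,4).
Continuing: -786, -1667, -3082.
Summing m = 1..9 (9 terms) gives -5778.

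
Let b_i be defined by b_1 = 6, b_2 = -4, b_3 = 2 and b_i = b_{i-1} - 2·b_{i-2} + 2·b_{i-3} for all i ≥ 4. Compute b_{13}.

90

Iterate the recurrence:
b_4 = 22, b_5 = 10, b_6 = -30, b_7 = -6, b_8 = 74, b_9 = 26, b_{10} = -134, b_{11} = -38, b_{12} = 282, b_{13} = 90.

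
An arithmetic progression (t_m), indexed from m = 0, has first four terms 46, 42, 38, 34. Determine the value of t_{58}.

-186

Common difference d = -4.
t_m = 46 + (m - 0)·(-4).
t_{58} = 46 + 58·(-4) = -186.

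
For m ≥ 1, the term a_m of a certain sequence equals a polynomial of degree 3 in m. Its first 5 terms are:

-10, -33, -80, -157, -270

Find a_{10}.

-1585

1st diffs: -23, -47, -77, -113.
2nd diffs: -24, -30, -36.
3rd diffs: -6, -6 (constant).
So a_m = -m^3 - 6m^2 + 2m - 5.
Evaluating at m = 10 gives a_{10} = -1585.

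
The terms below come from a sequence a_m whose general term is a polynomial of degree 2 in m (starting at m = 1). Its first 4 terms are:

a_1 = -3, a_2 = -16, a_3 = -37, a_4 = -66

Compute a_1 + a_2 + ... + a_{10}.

1st diffs: -13, -21, -29.
2nd diffs: -8, -8 (constant).
Newton forward-difference form: a_m = -3 + (-13)·C(m-1,1) + (-8)·C(m-1,2).
Continuing: …, -103, -148, -201, -262, …, a_{10} = -408.
Summing m = 1..10 (10 terms) gives -1575.

-1575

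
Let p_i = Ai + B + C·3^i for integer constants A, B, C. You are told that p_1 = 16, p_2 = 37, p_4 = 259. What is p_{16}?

Write the equations: A + B + 3C = 16; 2A + B + 9C = 37; 4A + B + 81C = 259.
Subtracting the first from the second: A + 6C = 21.
Subtracting the second from the third: 2A + 72C = 222.
Solving: C = 3, A = 3, then B = 4.
Hence p_{16} = 3·16 + 4 + 3·43046721 = 129140215.

129140215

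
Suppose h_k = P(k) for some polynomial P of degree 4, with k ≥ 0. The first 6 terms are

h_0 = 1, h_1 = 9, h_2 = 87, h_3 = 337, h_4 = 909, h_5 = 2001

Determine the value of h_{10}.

1st diffs: 8, 78, 250, 572, 1092.
2nd diffs: 70, 172, 322, 520.
3rd diffs: 102, 150, 198.
4th diffs: 48, 48 (constant).
Newton forward-difference form: h_k = 1 + 8·C(k,1) + 70·C(k,2) + 102·C(k,3) + 48·C(k,4).
At k = 10: k = 10, so h_{10} = 1 + 80 + 3150 + 12240 + 10080 = 25551.

25551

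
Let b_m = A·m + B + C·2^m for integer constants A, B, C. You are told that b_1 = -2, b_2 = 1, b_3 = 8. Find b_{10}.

2033

Plug in m = 1, 2, 3: A + B + 2C = -2; 2A + B + 4C = 1; 3A + B + 8C = 8.
Subtracting the first from the second: A + 2C = 3.
Subtracting the second from the third: A + 4C = 7.
Solving: C = 2, A = -1, then B = -5.
Hence b_{10} = -1·10 + (-5) + 2·1024 = 2033.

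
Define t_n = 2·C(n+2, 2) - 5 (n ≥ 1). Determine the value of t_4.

C(6, 2) = 15, so t_4 = 25.

25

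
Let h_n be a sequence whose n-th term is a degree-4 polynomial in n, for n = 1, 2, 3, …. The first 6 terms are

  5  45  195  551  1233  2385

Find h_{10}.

1st diffs: 40, 150, 356, 682, 1152.
2nd diffs: 110, 206, 326, 470.
3rd diffs: 96, 120, 144.
4th diffs: 24, 24 (constant).
So h_n = n^4 + 6n^3 - 6n^2 + n + 3.
Evaluating at n = 10 gives h_{10} = 15413.

15413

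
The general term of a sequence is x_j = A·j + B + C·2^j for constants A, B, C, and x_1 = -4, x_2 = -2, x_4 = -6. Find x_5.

-18

At j = 1, 2, 4: A + B + 2C = -4; 2A + B + 4C = -2; 4A + B + 16C = -6.
Subtracting the first from the second: A + 2C = 2.
Subtracting the second from the third: 2A + 12C = -4.
Solving: C = -1, A = 4, then B = -6.
So x_j = 4·j + (-6) + (-1)·2^j; at j=5 this is -18.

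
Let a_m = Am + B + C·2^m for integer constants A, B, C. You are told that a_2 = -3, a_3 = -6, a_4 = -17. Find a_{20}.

-2097057

The three given values yield: 2A + B + 4C = -3; 3A + B + 8C = -6; 4A + B + 16C = -17.
Subtracting the first from the second: A + 4C = -3.
Subtracting the second from the third: A + 8C = -11.
Solving: C = -2, A = 5, then B = -5.
Hence a_{20} = 5·20 + (-5) + (-2)·1048576 = -2097057.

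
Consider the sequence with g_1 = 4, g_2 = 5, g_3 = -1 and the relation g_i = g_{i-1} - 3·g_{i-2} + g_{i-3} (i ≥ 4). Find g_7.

Step forward from the initial values:
g_4 = -12, g_5 = -4, g_6 = 31, g_7 = 31.

31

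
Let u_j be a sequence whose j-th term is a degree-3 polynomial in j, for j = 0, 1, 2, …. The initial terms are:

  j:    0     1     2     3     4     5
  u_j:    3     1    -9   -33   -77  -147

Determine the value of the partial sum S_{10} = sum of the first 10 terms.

1st diffs: -2, -10, -24, -44, -70.
2nd diffs: -8, -14, -20, -26.
3rd diffs: -6, -6, -6 (constant).
Newton forward-difference form: u_j = 3 + (-2)·C(j,1) + (-8)·C(j,2) + (-6)·C(j,3).
Continuing: -249, -389, -573, -807.
Summing j = 0..9 (10 terms) gives -2280.

-2280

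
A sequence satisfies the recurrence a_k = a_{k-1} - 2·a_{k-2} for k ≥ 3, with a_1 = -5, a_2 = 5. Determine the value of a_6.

-35

a_3 = 15;  a_4 = 5;  a_5 = -25;  a_6 = -35.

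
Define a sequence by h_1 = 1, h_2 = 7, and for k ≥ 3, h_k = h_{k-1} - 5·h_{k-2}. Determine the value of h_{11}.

Compute successive terms:
h_3 = 2, h_4 = -33, h_5 = -43, h_6 = 122, h_7 = 337, h_8 = -273, h_9 = -1958, h_{10} = -593, h_{11} = 9197.

9197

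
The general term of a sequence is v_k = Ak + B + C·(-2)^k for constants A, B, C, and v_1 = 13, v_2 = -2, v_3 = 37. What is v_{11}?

6181

The three given values yield: A + B - 2C = 13; 2A + B + 4C = -2; 3A + B - 8C = 37.
Subtracting the first from the second: A + 6C = -15.
Subtracting the second from the third: A - 12C = 39.
Solving: C = -3, A = 3, then B = 4.
So v_k = 3·k + 4 + (-3)·(-2)^k; at k=11 this is 6181.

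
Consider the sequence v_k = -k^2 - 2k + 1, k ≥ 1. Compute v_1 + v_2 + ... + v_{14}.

-1211

Over k = 1..14: Σk = 105, Σk² = 1015.
Total = (-1)·1015 + (-2)·105 + (1)·14 = -1211.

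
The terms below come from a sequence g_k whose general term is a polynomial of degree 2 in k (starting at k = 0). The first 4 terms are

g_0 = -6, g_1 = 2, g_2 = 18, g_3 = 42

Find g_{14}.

1st diffs: 8, 16, 24.
2nd diffs: 8, 8 (constant).
Newton forward-difference form: g_k = -6 + 8·C(k,1) + 8·C(k,2).
At k = 14: k = 14, so g_{14} = -6 + 112 + 728 = 834.

834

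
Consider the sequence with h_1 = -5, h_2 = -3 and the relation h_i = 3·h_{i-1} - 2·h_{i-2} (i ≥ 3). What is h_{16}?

65529

Compute successive terms:
h_3 = 1  h_4 = 9  h_5 = 25  …  h_{13} = 8185  h_{14} = 16377  h_{15} = 32761  h_{16} = 65529.
(Characteristic roots are 2 and 1.)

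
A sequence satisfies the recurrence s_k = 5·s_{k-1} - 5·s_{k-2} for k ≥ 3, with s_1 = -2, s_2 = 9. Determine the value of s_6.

Applying the relation repeatedly:
s_3 = 55; s_4 = 230; s_5 = 875; s_6 = 3225.

3225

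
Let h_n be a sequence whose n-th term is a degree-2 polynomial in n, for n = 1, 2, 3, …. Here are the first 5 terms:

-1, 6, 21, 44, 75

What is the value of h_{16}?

944

1st diffs: 7, 15, 23, 31.
2nd diffs: 8, 8, 8 (constant).
So h_n = 4n^2 - 5n.
Evaluating at n = 16 gives h_{16} = 944.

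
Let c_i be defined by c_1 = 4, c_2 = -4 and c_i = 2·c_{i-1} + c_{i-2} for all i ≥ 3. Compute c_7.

Step forward from the initial values:
c_3 = -4;  c_4 = -12;  c_5 = -28;  c_6 = -68;  c_7 = -164.

-164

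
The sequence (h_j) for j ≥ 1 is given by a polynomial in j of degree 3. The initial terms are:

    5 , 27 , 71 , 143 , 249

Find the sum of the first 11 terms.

6875

1st diffs: 22, 44, 72, 106.
2nd diffs: 22, 28, 34.
3rd diffs: 6, 6 (constant).
Newton forward-difference form: h_j = 5 + 22·C(j-1,1) + 22·C(j-1,2) + 6·C(j-1,3).
Continuing: …, 395, 587, 831, 1133, …, h_{11} = 1935.
Summing j = 1..11 (11 terms) gives 6875.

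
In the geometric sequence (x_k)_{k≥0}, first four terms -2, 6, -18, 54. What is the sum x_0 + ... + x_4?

Common ratio r = -3.
x_k = (-2)·(-3)^(k-0).
S = (-2)·((-3)^5 - 1)/(-3 - 1) = (-2)·(-243 - 1)/(-4) = -122.

-122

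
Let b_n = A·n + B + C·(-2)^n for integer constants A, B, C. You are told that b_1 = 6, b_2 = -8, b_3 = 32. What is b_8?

-740

At n = 1, 2, 3: A + B - 2C = 6; 2A + B + 4C = -8; 3A + B - 8C = 32.
Subtracting the first from the second: A + 6C = -14.
Subtracting the second from the third: A - 12C = 40.
Solving: C = -3, A = 4, then B = -4.
Hence b_8 = 4·8 + (-4) + (-3)·256 = -740.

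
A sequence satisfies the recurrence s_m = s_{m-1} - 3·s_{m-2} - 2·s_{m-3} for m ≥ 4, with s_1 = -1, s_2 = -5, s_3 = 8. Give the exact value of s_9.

s_4 = 25, s_5 = 11, s_6 = -80, s_7 = -163, s_8 = 55, s_9 = 704.

704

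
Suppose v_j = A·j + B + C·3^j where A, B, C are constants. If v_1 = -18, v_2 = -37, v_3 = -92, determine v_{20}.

-10460353231

At j = 1, 2, 3: A + B + 3C = -18; 2A + B + 9C = -37; 3A + B + 27C = -92.
Subtracting the first from the second: A + 6C = -19.
Subtracting the second from the third: A + 18C = -55.
Solving: C = -3, A = -1, then B = -8.
Therefore v_{20} = -20 + (-8) + (-3)·3486784401 = -10460353231.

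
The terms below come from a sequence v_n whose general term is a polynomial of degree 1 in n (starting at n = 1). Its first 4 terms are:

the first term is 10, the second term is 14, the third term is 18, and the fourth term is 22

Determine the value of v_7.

34

1st diffs: 4, 4, 4 (constant).
So v_n = 4n + 6.
Evaluating at n = 7 gives v_7 = 34.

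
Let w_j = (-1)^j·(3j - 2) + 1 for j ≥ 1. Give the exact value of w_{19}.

-54

(-1)^19 = -1; 3j - 2 at j=19 is 55; so w_{19} = -54.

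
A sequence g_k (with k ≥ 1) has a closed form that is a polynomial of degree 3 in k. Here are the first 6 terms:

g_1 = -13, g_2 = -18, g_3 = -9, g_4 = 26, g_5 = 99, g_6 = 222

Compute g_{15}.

5559

1st diffs: -5, 9, 35, 73, 123.
2nd diffs: 14, 26, 38, 50.
3rd diffs: 12, 12, 12 (constant).
So g_k = 2k^3 - 5k^2 - 4k - 6.
Evaluating at k = 15 gives g_{15} = 5559.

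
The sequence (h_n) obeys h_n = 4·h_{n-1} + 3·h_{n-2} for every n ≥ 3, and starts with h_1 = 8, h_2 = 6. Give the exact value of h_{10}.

Iterate the recurrence:
h_3 = 48  h_4 = 210  h_5 = 984  h_6 = 4566  h_7 = 21216  h_8 = 98562  h_9 = 457896  h_{10} = 2127270.

2127270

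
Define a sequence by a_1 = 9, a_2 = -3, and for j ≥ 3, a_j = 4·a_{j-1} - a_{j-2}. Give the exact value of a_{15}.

-158853261

Applying the relation repeatedly:
a_3 = -21;  a_4 = -81;  a_5 = -303;  …;  a_{12} = -3056001;  a_{13} = -11405151;  a_{14} = -42564603;  a_{15} = -158853261.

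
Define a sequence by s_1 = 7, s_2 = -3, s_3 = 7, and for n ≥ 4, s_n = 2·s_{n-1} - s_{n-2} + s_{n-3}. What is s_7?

Step forward from the initial values:
s_4 = 24; s_5 = 38; s_6 = 59; s_7 = 104.

104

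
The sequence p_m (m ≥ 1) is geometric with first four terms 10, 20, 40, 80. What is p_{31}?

10737418240

Common ratio r = 2.
p_m = 10·2^(m-1).
p_{31} = 10·2^30 = 10737418240.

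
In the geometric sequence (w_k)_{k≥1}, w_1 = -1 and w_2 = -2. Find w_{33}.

Common ratio r = 2.
w_k = (-1)·2^(k-1).
w_{33} = (-1)·2^32 = -4294967296.

-4294967296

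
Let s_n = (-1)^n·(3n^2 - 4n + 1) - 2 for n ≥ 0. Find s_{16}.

(-1)^16 = 1; 3n^2 - 4n + 1 at n=16 is 705; so s_{16} = 703.

703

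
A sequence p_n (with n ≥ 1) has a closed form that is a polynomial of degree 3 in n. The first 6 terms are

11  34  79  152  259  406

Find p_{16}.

5396

1st diffs: 23, 45, 73, 107, 147.
2nd diffs: 22, 28, 34, 40.
3rd diffs: 6, 6, 6 (constant).
So p_n = n^3 + 5n^2 + n + 4.
Evaluating at n = 16 gives p_{16} = 5396.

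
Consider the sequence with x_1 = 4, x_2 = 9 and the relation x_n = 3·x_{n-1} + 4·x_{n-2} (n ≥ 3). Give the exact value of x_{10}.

681573

Applying the relation repeatedly:
x_3 = 43;  x_4 = 165;  x_5 = 667;  x_6 = 2661;  x_7 = 10651;  x_8 = 42597;  x_9 = 170395;  x_{10} = 681573.
(Characteristic roots are 4 and -1.)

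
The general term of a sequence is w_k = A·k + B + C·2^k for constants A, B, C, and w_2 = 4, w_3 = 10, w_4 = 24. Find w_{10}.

2028

The three given values yield: 2A + B + 4C = 4; 3A + B + 8C = 10; 4A + B + 16C = 24.
Subtracting the first from the second: A + 4C = 6.
Subtracting the second from the third: A + 8C = 14.
Solving: C = 2, A = -2, then B = 0.
Therefore w_{10} = -20 + 0 + 2·1024 = 2028.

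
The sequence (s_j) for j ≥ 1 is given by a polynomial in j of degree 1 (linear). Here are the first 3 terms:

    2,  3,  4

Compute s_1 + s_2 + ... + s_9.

54

1st diffs: 1, 1 (constant).
So s_j = j + 1.
Continuing: …, 5, 6, 7, 8, …, s_9 = 10.
Summing j = 1..9 (9 terms) gives 54.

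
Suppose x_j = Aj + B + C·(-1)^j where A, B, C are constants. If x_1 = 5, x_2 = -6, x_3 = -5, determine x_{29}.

At j = 1, 2, 3: A + B - C = 5; 2A + B + C = -6; 3A + B - C = -5.
Subtracting the first from the second: A + 2C = -11.
Subtracting the second from the third: A - 2C = 1.
Solving: C = -3, A = -5, then B = 7.
So x_j = -5·j + 7 + (-3)·(-1)^j; at j=29 this is -135.

-135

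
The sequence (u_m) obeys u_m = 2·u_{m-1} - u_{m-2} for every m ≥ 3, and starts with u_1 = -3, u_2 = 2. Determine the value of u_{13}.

Compute successive terms:
u_3 = 7, u_4 = 12, u_5 = 17, …, u_{10} = 42, u_{11} = 47, u_{12} = 52, u_{13} = 57.
(Characteristic roots are 1 and 1.)

57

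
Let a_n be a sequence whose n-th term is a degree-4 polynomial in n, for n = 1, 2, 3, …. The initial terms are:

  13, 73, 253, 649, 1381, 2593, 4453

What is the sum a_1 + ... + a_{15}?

264207

1st diffs: 60, 180, 396, 732, 1212, 1860.
2nd diffs: 120, 216, 336, 480, 648.
3rd diffs: 96, 120, 144, 168.
4th diffs: 24, 24, 24 (constant).
Newton forward-difference form: a_n = 13 + 60·C(n-1,1) + 120·C(n-1,2) + 96·C(n-1,3) + 24·C(n-1,4).
Continuing: …, 7153, 10909, 15961, 22573, …, a_{15} = 70741.
Summing n = 1..15 (15 terms) gives 264207.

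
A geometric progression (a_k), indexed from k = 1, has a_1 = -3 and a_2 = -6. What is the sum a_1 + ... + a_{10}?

-3069

Common ratio r = 2.
a_k = (-3)·2^(k-1).
S = (-3)·(2^10 - 1)/(2 - 1) = (-3)·(1024 - 1)/(1) = -3069.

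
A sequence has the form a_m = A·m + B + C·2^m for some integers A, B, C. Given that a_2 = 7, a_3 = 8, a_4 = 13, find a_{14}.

The three given values yield: 2A + B + 4C = 7; 3A + B + 8C = 8; 4A + B + 16C = 13.
Subtracting the first from the second: A + 4C = 1.
Subtracting the second from the third: A + 8C = 5.
Solving: C = 1, A = -3, then B = 9.
So a_m = -3·m + 9 + 1·2^m; at m=14 this is 16351.

16351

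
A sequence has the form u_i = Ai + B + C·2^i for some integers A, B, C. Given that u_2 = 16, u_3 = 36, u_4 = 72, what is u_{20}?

4194376

The three given values yield: 2A + B + 4C = 16; 3A + B + 8C = 36; 4A + B + 16C = 72.
Subtracting the first from the second: A + 4C = 20.
Subtracting the second from the third: A + 8C = 36.
Solving: C = 4, A = 4, then B = -8.
Therefore u_{20} = 80 + (-8) + 4·1048576 = 4194376.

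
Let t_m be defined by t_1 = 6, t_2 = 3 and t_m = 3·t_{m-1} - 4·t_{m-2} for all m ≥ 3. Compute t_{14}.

Step forward from the initial values:
t_3 = -15;  t_4 = -57;  t_5 = -111;  …;  t_{11} = -159;  t_{12} = -10425;  t_{13} = -30639;  t_{14} = -50217.

-50217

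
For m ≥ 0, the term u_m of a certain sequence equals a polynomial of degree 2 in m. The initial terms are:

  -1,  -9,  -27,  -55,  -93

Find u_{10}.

-531

1st diffs: -8, -18, -28, -38.
2nd diffs: -10, -10, -10 (constant).
Newton forward-difference form: u_m = -1 + (-8)·C(m,1) + (-10)·C(m,2).
At m = 10: m = 10, so u_{10} = -1 - 80 - 450 = -531.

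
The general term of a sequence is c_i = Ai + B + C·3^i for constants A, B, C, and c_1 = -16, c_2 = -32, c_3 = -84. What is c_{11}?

-531428

The three given values yield: A + B + 3C = -16; 2A + B + 9C = -32; 3A + B + 27C = -84.
Subtracting the first from the second: A + 6C = -16.
Subtracting the second from the third: A + 18C = -52.
Solving: C = -3, A = 2, then B = -9.
So c_i = 2·i + (-9) + (-3)·3^i; at i=11 this is -531428.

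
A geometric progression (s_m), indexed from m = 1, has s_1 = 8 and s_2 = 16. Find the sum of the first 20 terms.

8388600

Common ratio r = 2.
s_m = 8·2^(m-1).
S = 8·(2^20 - 1)/(2 - 1) = 8·(1048576 - 1)/(1) = 8388600.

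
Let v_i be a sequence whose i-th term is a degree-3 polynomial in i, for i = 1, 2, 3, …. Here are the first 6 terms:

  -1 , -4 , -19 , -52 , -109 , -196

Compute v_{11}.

1st diffs: -3, -15, -33, -57, -87.
2nd diffs: -12, -18, -24, -30.
3rd diffs: -6, -6, -6 (constant).
Newton forward-difference form: v_i = -1 + (-3)·C(i-1,1) + (-12)·C(i-1,2) + (-6)·C(i-1,3).
At i = 11: i-1 = 10, so v_{11} = -1 - 30 - 540 - 720 = -1291.

-1291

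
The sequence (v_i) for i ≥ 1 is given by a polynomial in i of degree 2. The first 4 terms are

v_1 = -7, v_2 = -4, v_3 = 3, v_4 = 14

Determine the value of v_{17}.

1st diffs: 3, 7, 11.
2nd diffs: 4, 4 (constant).
Newton forward-difference form: v_i = -7 + 3·C(i-1,1) + 4·C(i-1,2).
At i = 17: i-1 = 16, so v_{17} = -7 + 48 + 480 = 521.

521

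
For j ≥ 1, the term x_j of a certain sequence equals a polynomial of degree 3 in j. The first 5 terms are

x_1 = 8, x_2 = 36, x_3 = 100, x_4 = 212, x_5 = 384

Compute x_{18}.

13540

1st diffs: 28, 64, 112, 172.
2nd diffs: 36, 48, 60.
3rd diffs: 12, 12 (constant).
Newton forward-difference form: x_j = 8 + 28·C(j-1,1) + 36·C(j-1,2) + 12·C(j-1,3).
At j = 18: j-1 = 17, so x_{18} = 8 + 476 + 4896 + 8160 = 13540.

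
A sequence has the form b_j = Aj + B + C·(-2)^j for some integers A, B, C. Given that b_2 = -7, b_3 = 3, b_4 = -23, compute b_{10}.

-1043

The three given values yield: 2A + B + 4C = -7; 3A + B - 8C = 3; 4A + B + 16C = -23.
Subtracting the first from the second: A - 12C = 10.
Subtracting the second from the third: A + 24C = -26.
Solving: C = -1, A = -2, then B = 1.
Hence b_{10} = -2·10 + 1 + (-1)·1024 = -1043.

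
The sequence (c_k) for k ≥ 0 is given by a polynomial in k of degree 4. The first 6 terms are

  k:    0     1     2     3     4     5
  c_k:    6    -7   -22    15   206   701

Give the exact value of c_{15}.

89691

1st diffs: -13, -15, 37, 191, 495.
2nd diffs: -2, 52, 154, 304.
3rd diffs: 54, 102, 150.
4th diffs: 48, 48 (constant).
Newton forward-difference form: c_k = 6 + (-13)·C(k,1) + (-2)·C(k,2) + 54·C(k,3) + 48·C(k,4).
At k = 15: k = 15, so c_{15} = 6 - 195 - 210 + 24570 + 65520 = 89691.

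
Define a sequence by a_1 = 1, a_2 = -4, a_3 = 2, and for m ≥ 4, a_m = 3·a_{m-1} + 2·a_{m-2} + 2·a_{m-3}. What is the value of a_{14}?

Iterate the recurrence:
a_4 = 0, a_5 = -4, a_6 = -8, …, a_{11} = -5992, a_{12} = -22104, a_{13} = -81544, a_{14} = -300824.

-300824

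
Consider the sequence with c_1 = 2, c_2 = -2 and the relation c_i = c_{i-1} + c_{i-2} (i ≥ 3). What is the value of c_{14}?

-178

Iterate the recurrence:
c_3 = 0, c_4 = -2, c_5 = -2, …, c_{11} = -42, c_{12} = -68, c_{13} = -110, c_{14} = -178.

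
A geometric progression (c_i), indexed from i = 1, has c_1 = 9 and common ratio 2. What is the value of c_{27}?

603979776

c_i = 9·2^(i-1).
c_{27} = 9·2^26 = 603979776.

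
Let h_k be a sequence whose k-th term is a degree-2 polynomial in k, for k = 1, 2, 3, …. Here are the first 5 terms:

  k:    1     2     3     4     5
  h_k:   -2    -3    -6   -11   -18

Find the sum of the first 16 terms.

-1272

1st diffs: -1, -3, -5, -7.
2nd diffs: -2, -2, -2 (constant).
So h_k = -k^2 + 2k - 3.
Continuing: …, -27, -38, -51, -66, …, h_{16} = -227.
Summing k = 1..16 (16 terms) gives -1272.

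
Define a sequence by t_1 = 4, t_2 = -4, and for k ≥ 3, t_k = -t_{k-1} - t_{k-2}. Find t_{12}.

Applying the relation repeatedly:
t_3 = 0  t_4 = 4  t_5 = -4  t_6 = 0  t_7 = 4  t_8 = -4  t_9 = 0  t_{10} = 4  t_{11} = -4  t_{12} = 0.

0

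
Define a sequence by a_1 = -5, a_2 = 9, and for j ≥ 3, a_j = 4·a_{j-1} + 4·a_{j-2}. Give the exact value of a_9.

Step forward from the initial values:
a_3 = 16;  a_4 = 100;  a_5 = 464;  a_6 = 2256;  a_7 = 10880;  a_8 = 52544;  a_9 = 253696.

253696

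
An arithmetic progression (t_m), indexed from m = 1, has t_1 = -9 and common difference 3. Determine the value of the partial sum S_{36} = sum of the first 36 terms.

1566

t_m = -9 + (m - 1)·3.
t_{36} = 96; S = 36·(-9 + 96)/2 = 1566.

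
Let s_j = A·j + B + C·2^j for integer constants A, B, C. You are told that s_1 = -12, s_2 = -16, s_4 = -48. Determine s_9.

-1526

Plug in j = 1, 2, 4: A + B + 2C = -12; 2A + B + 4C = -16; 4A + B + 16C = -48.
Subtracting the first from the second: A + 2C = -4.
Subtracting the second from the third: 2A + 12C = -32.
Solving: C = -3, A = 2, then B = -8.
Hence s_9 = 2·9 + (-8) + (-3)·512 = -1526.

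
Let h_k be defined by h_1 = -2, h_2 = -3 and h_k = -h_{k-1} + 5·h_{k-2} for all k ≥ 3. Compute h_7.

-122

h_3 = -7; h_4 = -8; h_5 = -27; h_6 = -13; h_7 = -122.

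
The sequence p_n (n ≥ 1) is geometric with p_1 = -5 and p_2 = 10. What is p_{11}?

Common ratio r = -2.
p_n = (-5)·(-2)^(n-1).
p_{11} = (-5)·(-2)^10 = -5120.

-5120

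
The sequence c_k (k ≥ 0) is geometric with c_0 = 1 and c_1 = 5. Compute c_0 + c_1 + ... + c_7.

Common ratio r = 5.
c_k = 1·5^(k-0).
S = 1·(5^8 - 1)/(5 - 1) = 1·(390625 - 1)/(4) = 97656.

97656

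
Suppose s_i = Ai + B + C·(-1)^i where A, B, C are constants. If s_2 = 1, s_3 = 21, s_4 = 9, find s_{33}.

141

Write the equations: 2A + B + C = 1; 3A + B - C = 21; 4A + B + C = 9.
Subtracting the first from the second: A - 2C = 20.
Subtracting the second from the third: A + 2C = -12.
Solving: C = -8, A = 4, then B = 1.
So s_i = 4·i + 1 + (-8)·(-1)^i; at i=33 this is 141.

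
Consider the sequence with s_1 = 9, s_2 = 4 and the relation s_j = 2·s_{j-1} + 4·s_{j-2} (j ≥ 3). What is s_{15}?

46710784

Iterate the recurrence:
s_3 = 44; s_4 = 104; s_5 = 384; …; s_{12} = 1378304; s_{13} = 4460544; s_{14} = 14434304; s_{15} = 46710784.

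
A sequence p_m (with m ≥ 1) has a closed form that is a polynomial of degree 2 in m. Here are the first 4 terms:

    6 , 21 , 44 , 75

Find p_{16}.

1071

1st diffs: 15, 23, 31.
2nd diffs: 8, 8 (constant).
Newton forward-difference form: p_m = 6 + 15·C(m-1,1) + 8·C(m-1,2).
At m = 16: m-1 = 15, so p_{16} = 6 + 225 + 840 = 1071.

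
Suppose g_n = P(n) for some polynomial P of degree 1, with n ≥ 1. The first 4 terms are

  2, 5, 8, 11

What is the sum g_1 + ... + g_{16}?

392

1st diffs: 3, 3, 3 (constant).
So g_n = 3n - 1.
Continuing: …, 14, 17, 20, 23, …, g_{16} = 47.
Summing n = 1..16 (16 terms) gives 392.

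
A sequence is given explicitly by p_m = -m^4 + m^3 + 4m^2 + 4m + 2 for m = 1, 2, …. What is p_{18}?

-97774

p_{18} = -1·18^4 + 1·18^3 + 4·18^2 + 4·18 + 2 = -97774.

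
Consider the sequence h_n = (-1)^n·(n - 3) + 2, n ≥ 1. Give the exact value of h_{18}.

(-1)^18 = 1; n - 3 at n=18 is 15; so h_{18} = 17.

17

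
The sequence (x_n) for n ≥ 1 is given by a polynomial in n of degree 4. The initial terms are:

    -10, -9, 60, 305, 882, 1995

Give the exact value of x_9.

1st diffs: 1, 69, 245, 577, 1113.
2nd diffs: 68, 176, 332, 536.
3rd diffs: 108, 156, 204.
4th diffs: 48, 48 (constant).
Newton forward-difference form: x_n = -10 + 1·C(n-1,1) + 68·C(n-1,2) + 108·C(n-1,3) + 48·C(n-1,4).
At n = 9: n-1 = 8, so x_9 = -10 + 8 + 1904 + 6048 + 3360 = 11310.

11310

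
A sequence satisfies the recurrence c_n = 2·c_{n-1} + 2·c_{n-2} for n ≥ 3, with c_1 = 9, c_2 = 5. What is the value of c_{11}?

Applying the relation repeatedly:
c_3 = 28, c_4 = 66, c_5 = 188, c_6 = 508, c_7 = 1392, c_8 = 3800, c_9 = 10384, c_{10} = 28368, c_{11} = 77504.

77504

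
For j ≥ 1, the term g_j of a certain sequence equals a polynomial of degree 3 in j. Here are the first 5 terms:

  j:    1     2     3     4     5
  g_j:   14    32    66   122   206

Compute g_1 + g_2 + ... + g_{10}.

1st diffs: 18, 34, 56, 84.
2nd diffs: 16, 22, 28.
3rd diffs: 6, 6 (constant).
Newton forward-difference form: g_j = 14 + 18·C(j-1,1) + 16·C(j-1,2) + 6·C(j-1,3).
Continuing: …, 324, 482, 686, 942, …, g_{10} = 1256.
Summing j = 1..10 (10 terms) gives 4130.

4130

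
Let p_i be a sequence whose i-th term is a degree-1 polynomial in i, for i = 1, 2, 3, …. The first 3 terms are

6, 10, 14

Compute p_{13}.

1st diffs: 4, 4 (constant).
So p_i = 4i + 2.
Evaluating at i = 13 gives p_{13} = 54.

54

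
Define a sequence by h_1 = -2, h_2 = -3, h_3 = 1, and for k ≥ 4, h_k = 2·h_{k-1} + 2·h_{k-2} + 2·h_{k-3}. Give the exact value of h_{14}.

-294672

Applying the relation repeatedly:
h_4 = -8  h_5 = -20  h_6 = -54  …  h_{11} = -11840  h_{12} = -34568  h_{13} = -100928  h_{14} = -294672.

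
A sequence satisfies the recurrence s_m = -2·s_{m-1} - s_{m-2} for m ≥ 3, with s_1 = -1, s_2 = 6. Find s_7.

Applying the relation repeatedly:
s_3 = -11  s_4 = 16  s_5 = -21  s_6 = 26  s_7 = -31.
(Characteristic roots are -1 and -1.)

-31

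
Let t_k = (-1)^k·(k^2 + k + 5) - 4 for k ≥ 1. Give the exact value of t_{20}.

(-1)^20 = 1; k^2 + k + 5 at k=20 is 425; so t_{20} = 421.

421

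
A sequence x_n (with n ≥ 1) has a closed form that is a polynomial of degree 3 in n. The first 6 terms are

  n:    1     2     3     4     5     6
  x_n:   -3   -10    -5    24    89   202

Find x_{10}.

1374

1st diffs: -7, 5, 29, 65, 113.
2nd diffs: 12, 24, 36, 48.
3rd diffs: 12, 12, 12 (constant).
So x_n = 2n^3 - 6n^2 - 3n + 4.
Evaluating at n = 10 gives x_{10} = 1374.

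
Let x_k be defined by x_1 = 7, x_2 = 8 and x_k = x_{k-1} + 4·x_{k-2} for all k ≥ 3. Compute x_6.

Step forward from the initial values:
x_3 = 36  x_4 = 68  x_5 = 212  x_6 = 484.

484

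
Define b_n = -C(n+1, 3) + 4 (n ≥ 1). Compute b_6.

-31

C(7, 3) = 35, so b_6 = -31.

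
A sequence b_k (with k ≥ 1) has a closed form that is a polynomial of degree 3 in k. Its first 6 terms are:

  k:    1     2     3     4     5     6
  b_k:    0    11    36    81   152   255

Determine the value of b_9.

1st diffs: 11, 25, 45, 71, 103.
2nd diffs: 14, 20, 26, 32.
3rd diffs: 6, 6, 6 (constant).
Newton forward-difference form: b_k = 11·C(k-1,1) + 14·C(k-1,2) + 6·C(k-1,3).
At k = 9: k-1 = 8, so b_9 = 88 + 392 + 336 = 816.

816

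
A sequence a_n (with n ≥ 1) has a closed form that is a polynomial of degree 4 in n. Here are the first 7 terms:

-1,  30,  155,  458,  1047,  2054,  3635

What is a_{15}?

1st diffs: 31, 125, 303, 589, 1007, 1581.
2nd diffs: 94, 178, 286, 418, 574.
3rd diffs: 84, 108, 132, 156.
4th diffs: 24, 24, 24 (constant).
Newton forward-difference form: a_n = -1 + 31·C(n-1,1) + 94·C(n-1,2) + 84·C(n-1,3) + 24·C(n-1,4).
At n = 15: n-1 = 14, so a_{15} = -1 + 434 + 8554 + 30576 + 24024 = 63587.

63587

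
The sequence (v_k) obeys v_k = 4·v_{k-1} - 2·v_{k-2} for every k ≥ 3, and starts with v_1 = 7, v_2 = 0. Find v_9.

Step forward from the initial values:
v_3 = -14, v_4 = -56, v_5 = -196, v_6 = -672, v_7 = -2296, v_8 = -7840, v_9 = -26768.

-26768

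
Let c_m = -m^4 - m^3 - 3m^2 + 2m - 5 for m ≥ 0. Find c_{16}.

c_{16} = -1·16^4 - 1·16^3 - 3·16^2 + 2·16 - 5 = -70373.

-70373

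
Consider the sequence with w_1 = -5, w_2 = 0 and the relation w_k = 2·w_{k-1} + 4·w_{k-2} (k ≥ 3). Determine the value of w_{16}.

-61767680

Applying the relation repeatedly:
w_3 = -20; w_4 = -40; w_5 = -160; …; w_{13} = -1822720; w_{14} = -5898240; w_{15} = -19087360; w_{16} = -61767680.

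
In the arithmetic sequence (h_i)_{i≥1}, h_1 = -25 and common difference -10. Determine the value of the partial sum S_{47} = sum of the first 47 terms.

-11985

h_i = -25 + (i - 1)·(-10).
h_{47} = -485; S = 47·(-25 + (-485))/2 = -11985.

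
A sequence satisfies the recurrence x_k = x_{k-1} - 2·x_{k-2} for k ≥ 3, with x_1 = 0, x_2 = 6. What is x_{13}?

Applying the relation repeatedly:
x_3 = 6, x_4 = -6, x_5 = -18, …, x_{10} = -102, x_{11} = -66, x_{12} = 138, x_{13} = 270.

270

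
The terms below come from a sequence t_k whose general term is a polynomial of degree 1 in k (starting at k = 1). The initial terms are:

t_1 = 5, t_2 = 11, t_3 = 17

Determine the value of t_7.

1st diffs: 6, 6 (constant).
So t_k = 6k - 1.
Evaluating at k = 7 gives t_7 = 41.

41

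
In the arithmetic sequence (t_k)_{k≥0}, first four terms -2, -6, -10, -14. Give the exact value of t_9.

-38

Common difference d = -4.
t_k = -2 + (k - 0)·(-4).
t_9 = -2 + 9·(-4) = -38.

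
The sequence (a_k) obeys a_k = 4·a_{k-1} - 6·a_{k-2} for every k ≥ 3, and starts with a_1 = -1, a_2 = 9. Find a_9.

-10128

Iterate the recurrence:
a_3 = 42;  a_4 = 114;  a_5 = 204;  a_6 = 132;  a_7 = -696;  a_8 = -3576;  a_9 = -10128.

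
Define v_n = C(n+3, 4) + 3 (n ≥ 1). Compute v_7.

C(10, 4) = 210, so v_7 = 213.

213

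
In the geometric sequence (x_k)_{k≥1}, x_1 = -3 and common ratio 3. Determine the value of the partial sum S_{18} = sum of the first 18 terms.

-581130732

x_k = (-3)·3^(k-1).
S = (-3)·(3^18 - 1)/(3 - 1) = (-3)·(387420489 - 1)/(2) = -581130732.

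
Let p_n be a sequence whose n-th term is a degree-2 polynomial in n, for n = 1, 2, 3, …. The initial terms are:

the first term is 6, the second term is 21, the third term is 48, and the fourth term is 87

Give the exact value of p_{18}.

1893

1st diffs: 15, 27, 39.
2nd diffs: 12, 12 (constant).
So p_n = 6n^2 - 3n + 3.
Evaluating at n = 18 gives p_{18} = 1893.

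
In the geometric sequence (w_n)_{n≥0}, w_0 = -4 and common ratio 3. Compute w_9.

-78732

w_n = (-4)·3^(n-0).
w_9 = (-4)·3^9 = -78732.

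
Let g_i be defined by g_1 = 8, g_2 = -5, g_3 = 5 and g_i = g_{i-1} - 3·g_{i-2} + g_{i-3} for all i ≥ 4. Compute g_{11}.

g_4 = 28  g_5 = 8  g_6 = -71  g_7 = -67  g_8 = 154  g_9 = 284  g_{10} = -245  g_{11} = -943.

-943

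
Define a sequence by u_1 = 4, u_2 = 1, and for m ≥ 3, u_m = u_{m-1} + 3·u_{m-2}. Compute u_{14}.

Step forward from the initial values:
u_3 = 13;  u_4 = 16;  u_5 = 55;  …;  u_{11} = 7255;  u_{12} = 16591;  u_{13} = 38356;  u_{14} = 88129.

88129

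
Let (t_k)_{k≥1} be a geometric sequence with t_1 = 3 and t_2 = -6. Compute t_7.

Common ratio r = -2.
t_k = 3·(-2)^(k-1).
t_7 = 3·(-2)^6 = 192.

192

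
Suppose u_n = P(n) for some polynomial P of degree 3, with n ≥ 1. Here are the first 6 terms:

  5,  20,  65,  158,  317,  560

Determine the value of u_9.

1st diffs: 15, 45, 93, 159, 243.
2nd diffs: 30, 48, 66, 84.
3rd diffs: 18, 18, 18 (constant).
So u_n = 3n^3 - 3n^2 + 3n + 2.
Evaluating at n = 9 gives u_9 = 1973.

1973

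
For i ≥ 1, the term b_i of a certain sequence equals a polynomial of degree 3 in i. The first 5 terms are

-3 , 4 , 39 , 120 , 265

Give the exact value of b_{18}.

1st diffs: 7, 35, 81, 145.
2nd diffs: 28, 46, 64.
3rd diffs: 18, 18 (constant).
Newton forward-difference form: b_i = -3 + 7·C(i-1,1) + 28·C(i-1,2) + 18·C(i-1,3).
At i = 18: i-1 = 17, so b_{18} = -3 + 119 + 3808 + 12240 = 16164.

16164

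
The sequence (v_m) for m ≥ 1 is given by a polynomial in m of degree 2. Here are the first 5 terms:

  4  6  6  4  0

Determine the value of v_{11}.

-66

1st diffs: 2, 0, -2, -4.
2nd diffs: -2, -2, -2 (constant).
So v_m = -m^2 + 5m.
Evaluating at m = 11 gives v_{11} = -66.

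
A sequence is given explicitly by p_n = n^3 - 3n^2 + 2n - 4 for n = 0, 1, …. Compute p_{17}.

p_{17} = 1·17^3 - 3·17^2 + 2·17 - 4 = 4076.

4076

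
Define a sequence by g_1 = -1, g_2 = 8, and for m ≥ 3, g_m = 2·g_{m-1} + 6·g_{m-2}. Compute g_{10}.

136832

Compute successive terms:
g_3 = 10, g_4 = 68, g_5 = 196, g_6 = 800, g_7 = 2776, g_8 = 10352, g_9 = 37360, g_{10} = 136832.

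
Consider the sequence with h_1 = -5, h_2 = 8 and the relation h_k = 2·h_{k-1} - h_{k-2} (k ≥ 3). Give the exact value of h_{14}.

Compute successive terms:
h_3 = 21;  h_4 = 34;  h_5 = 47;  …;  h_{11} = 125;  h_{12} = 138;  h_{13} = 151;  h_{14} = 164.
(Characteristic roots are 1 and 1.)

164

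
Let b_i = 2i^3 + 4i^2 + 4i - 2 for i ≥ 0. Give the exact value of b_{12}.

4078

b_{12} = 2·12^3 + 4·12^2 + 4·12 - 2 = 4078.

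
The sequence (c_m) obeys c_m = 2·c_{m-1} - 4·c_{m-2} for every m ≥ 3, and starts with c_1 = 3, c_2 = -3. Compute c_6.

Step forward from the initial values:
c_3 = -18  c_4 = -24  c_5 = 24  c_6 = 144.

144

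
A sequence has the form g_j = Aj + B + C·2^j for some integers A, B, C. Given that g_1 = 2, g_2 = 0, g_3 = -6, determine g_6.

The three given values yield: A + B + 2C = 2; 2A + B + 4C = 0; 3A + B + 8C = -6.
Subtracting the first from the second: A + 2C = -2.
Subtracting the second from the third: A + 4C = -6.
Solving: C = -2, A = 2, then B = 4.
So g_j = 2·j + 4 + (-2)·2^j; at j=6 this is -112.

-112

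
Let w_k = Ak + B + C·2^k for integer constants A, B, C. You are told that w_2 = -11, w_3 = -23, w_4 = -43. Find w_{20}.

-2097227

Plug in k = 2, 3, 4: 2A + B + 4C = -11; 3A + B + 8C = -23; 4A + B + 16C = -43.
Subtracting the first from the second: A + 4C = -12.
Subtracting the second from the third: A + 8C = -20.
Solving: C = -2, A = -4, then B = 5.
Hence w_{20} = -4·20 + 5 + (-2)·1048576 = -2097227.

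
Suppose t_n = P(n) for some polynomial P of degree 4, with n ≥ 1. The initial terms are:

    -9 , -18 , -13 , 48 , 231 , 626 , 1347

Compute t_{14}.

30138

1st diffs: -9, 5, 61, 183, 395, 721.
2nd diffs: 14, 56, 122, 212, 326.
3rd diffs: 42, 66, 90, 114.
4th diffs: 24, 24, 24 (constant).
So t_n = n^4 - 3n^3 - 3n - 4.
Evaluating at n = 14 gives t_{14} = 30138.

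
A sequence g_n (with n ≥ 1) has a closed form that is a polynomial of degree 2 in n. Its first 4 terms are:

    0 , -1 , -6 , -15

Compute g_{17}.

1st diffs: -1, -5, -9.
2nd diffs: -4, -4 (constant).
Newton forward-difference form: g_n = (-1)·C(n-1,1) + (-4)·C(n-1,2).
At n = 17: n-1 = 16, so g_{17} = -16 - 480 = -496.

-496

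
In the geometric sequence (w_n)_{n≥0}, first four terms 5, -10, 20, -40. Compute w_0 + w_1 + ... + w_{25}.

Common ratio r = -2.
w_n = 5·(-2)^(n-0).
S = 5·((-2)^26 - 1)/(-2 - 1) = 5·(67108864 - 1)/(-3) = -111848105.

-111848105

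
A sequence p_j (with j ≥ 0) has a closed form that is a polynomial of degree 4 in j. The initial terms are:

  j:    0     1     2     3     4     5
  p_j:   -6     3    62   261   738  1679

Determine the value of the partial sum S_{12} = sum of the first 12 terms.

1st diffs: 9, 59, 199, 477, 941.
2nd diffs: 50, 140, 278, 464.
3rd diffs: 90, 138, 186.
4th diffs: 48, 48 (constant).
Newton forward-difference form: p_j = -6 + 9·C(j,1) + 50·C(j,2) + 90·C(j,3) + 48·C(j,4).
Continuing: …, 3318, 5937, 9866, 15483, …, p_{11} = 33533.
Summing j = 0..11 (12 terms) gives 94088.

94088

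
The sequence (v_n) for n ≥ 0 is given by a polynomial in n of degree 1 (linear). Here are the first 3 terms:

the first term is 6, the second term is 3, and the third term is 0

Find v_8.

-18

1st diffs: -3, -3 (constant).
So v_n = -3n + 6.
Evaluating at n = 8 gives v_8 = -18.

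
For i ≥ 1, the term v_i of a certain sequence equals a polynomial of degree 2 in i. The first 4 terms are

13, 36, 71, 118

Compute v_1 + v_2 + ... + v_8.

1st diffs: 23, 35, 47.
2nd diffs: 12, 12 (constant).
Newton forward-difference form: v_i = 13 + 23·C(i-1,1) + 12·C(i-1,2).
Continuing: 177, 248, 331, 426.
Summing i = 1..8 (8 terms) gives 1420.

1420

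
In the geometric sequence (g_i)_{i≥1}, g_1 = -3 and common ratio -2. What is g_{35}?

g_i = (-3)·(-2)^(i-1).
g_{35} = (-3)·(-2)^34 = -51539607552.

-51539607552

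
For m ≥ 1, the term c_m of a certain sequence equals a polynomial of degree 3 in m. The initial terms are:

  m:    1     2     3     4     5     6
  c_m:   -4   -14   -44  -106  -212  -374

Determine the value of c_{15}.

-6332

1st diffs: -10, -30, -62, -106, -162.
2nd diffs: -20, -32, -44, -56.
3rd diffs: -12, -12, -12 (constant).
So c_m = -2m^3 + 2m^2 - 2m - 2.
Evaluating at m = 15 gives c_{15} = -6332.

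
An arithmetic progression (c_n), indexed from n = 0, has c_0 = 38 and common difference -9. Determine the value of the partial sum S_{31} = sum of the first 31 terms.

-3007

c_n = 38 + (n - 0)·(-9).
c_{30} = -232; S = 31·(38 + (-232))/2 = -3007.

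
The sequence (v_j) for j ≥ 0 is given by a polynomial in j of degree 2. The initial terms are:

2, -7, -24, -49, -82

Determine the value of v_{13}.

1st diffs: -9, -17, -25, -33.
2nd diffs: -8, -8, -8 (constant).
So v_j = -4j^2 - 5j + 2.
Evaluating at j = 13 gives v_{13} = -739.

-739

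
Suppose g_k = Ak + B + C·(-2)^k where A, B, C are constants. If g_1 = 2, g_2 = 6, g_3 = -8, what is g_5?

Write the equations: A + B - 2C = 2; 2A + B + 4C = 6; 3A + B - 8C = -8.
Subtracting the first from the second: A + 6C = 4.
Subtracting the second from the third: A - 12C = -14.
Solving: C = 1, A = -2, then B = 6.
So g_k = -2·k + 6 + 1·(-2)^k; at k=5 this is -36.

-36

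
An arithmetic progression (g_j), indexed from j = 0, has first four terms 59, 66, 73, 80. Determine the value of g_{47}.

388

Common difference d = 7.
g_j = 59 + (j - 0)·7.
g_{47} = 59 + 47·7 = 388.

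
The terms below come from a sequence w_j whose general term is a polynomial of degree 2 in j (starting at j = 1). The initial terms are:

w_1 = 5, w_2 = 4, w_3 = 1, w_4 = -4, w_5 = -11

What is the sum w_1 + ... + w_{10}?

1st diffs: -1, -3, -5, -7.
2nd diffs: -2, -2, -2 (constant).
Newton forward-difference form: w_j = 5 + (-1)·C(j-1,1) + (-2)·C(j-1,2).
Continuing: …, -20, -31, -44, -59, …, w_{10} = -76.
Summing j = 1..10 (10 terms) gives -235.

-235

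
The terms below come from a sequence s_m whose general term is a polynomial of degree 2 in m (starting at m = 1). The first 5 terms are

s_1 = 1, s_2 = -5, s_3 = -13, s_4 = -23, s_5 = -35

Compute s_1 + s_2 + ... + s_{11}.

1st diffs: -6, -8, -10, -12.
2nd diffs: -2, -2, -2 (constant).
Newton forward-difference form: s_m = 1 + (-6)·C(m-1,1) + (-2)·C(m-1,2).
Continuing: …, -49, -65, -83, -103, …, s_{11} = -149.
Summing m = 1..11 (11 terms) gives -649.

-649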